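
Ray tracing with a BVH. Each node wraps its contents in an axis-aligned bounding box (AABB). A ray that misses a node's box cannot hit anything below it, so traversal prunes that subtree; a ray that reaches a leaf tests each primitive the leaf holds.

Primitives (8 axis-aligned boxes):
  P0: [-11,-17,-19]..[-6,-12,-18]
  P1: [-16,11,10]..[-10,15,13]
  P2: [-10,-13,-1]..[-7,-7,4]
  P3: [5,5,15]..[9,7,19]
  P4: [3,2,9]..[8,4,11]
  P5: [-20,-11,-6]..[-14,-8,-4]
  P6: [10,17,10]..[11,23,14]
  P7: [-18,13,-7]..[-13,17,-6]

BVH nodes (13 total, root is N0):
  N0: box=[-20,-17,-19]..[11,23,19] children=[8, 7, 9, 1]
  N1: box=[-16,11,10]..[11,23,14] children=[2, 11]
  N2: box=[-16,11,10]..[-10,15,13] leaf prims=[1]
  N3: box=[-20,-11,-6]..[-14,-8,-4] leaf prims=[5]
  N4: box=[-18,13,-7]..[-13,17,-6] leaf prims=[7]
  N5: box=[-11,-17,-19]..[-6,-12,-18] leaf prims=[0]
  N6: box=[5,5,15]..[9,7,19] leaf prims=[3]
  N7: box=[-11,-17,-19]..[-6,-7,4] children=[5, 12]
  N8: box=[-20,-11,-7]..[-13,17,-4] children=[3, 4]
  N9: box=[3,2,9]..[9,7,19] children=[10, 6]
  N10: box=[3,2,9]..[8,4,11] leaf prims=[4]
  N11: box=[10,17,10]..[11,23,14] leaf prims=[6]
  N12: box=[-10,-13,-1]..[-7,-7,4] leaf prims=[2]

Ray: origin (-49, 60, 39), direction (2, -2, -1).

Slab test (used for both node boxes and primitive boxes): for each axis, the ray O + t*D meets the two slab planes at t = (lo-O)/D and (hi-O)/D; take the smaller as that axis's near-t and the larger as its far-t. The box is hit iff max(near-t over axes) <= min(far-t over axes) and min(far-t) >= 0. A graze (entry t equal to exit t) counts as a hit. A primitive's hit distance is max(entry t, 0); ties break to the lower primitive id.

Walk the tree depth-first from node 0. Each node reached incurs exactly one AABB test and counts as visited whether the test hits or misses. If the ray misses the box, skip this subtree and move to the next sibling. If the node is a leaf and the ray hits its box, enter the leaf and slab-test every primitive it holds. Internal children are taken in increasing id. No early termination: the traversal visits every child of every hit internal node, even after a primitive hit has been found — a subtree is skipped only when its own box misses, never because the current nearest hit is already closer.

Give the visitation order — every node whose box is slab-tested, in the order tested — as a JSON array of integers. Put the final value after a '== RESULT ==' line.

Traverse from the root:
N0 x:[29/2,30] y:[37/2,77/2] z:[20,58] -> hit [20,30], descend [1, 7, 8, 9]
  N1 x:[33/2,30] y:[37/2,49/2] z:[25,29] -> miss, prune
  N7 x:[19,43/2] y:[67/2,77/2] z:[35,58] -> miss, prune
  N8 x:[29/2,18] y:[43/2,71/2] z:[43,46] -> miss, prune
  N9 x:[26,29] y:[53/2,29] z:[20,30] -> hit [53/2,29], descend [6, 10]
    N6 x:[27,29] y:[53/2,55/2] z:[20,24] -> miss, prune
    N10 x:[26,57/2] y:[28,29] z:[28,30] -> hit [28,57/2] leaf, test {P4@t=28}

Visited [0, 1, 7, 8, 9, 6, 10]. Tests: 7 box, 1 leaf. Nearest: P4.

== RESULT ==
[0, 1, 7, 8, 9, 6, 10]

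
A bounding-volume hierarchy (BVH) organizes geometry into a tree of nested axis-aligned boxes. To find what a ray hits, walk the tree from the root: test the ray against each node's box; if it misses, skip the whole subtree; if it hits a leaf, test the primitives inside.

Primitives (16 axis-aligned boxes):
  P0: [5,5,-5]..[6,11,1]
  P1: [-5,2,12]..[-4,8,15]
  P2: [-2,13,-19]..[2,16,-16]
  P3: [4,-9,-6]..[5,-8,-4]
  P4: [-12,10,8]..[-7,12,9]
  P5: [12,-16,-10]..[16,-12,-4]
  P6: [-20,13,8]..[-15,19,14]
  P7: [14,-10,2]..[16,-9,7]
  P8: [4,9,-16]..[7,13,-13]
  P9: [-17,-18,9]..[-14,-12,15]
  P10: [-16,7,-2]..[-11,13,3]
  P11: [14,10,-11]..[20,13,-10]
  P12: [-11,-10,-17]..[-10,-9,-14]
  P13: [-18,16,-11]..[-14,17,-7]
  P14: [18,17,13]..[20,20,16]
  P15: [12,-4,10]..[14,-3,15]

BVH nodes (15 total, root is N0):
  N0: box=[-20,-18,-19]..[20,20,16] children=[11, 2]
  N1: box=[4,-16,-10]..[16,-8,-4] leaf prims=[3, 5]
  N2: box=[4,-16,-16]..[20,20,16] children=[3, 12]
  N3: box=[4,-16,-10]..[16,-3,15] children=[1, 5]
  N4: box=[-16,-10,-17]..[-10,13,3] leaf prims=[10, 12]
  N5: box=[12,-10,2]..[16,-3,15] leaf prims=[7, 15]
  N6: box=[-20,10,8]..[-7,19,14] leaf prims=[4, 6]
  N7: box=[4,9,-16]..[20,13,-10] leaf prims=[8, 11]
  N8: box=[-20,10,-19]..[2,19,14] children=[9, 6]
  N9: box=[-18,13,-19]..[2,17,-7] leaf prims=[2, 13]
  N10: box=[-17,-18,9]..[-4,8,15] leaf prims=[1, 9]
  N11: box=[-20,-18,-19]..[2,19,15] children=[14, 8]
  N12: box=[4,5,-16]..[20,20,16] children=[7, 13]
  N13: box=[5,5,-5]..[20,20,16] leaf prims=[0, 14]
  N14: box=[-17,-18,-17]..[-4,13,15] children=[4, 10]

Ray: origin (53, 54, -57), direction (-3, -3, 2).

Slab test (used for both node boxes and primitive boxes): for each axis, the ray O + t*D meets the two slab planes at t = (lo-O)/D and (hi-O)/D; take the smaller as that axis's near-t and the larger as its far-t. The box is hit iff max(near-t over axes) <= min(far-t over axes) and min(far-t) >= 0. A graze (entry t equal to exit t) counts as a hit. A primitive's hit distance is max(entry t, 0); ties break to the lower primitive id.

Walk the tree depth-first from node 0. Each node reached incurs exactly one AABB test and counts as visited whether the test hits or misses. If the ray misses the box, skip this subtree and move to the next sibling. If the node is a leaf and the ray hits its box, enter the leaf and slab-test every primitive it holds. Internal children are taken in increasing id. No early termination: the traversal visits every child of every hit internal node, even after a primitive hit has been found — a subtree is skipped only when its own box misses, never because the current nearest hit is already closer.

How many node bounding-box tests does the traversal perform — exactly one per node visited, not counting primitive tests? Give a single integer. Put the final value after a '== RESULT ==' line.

Trace the traversal:
N0 x:[11,73/3] y:[34/3,24] z:[19,73/2] -> hit [19,24], descend [2, 11]
  N2 x:[11,49/3] y:[34/3,70/3] z:[41/2,73/2] -> miss, prune
  N11 x:[17,73/3] y:[35/3,24] z:[19,36] -> hit [19,24], descend [8, 14]
    N8 x:[17,73/3] y:[35/3,44/3] z:[19,71/2] -> miss, prune
    N14 x:[19,70/3] y:[41/3,24] z:[20,36] -> hit [20,70/3], descend [4, 10]
      N4 x:[21,23] y:[41/3,64/3] z:[20,30] -> hit [21,64/3] leaf, test {P10(miss), P12@t=21}
      N10 x:[19,70/3] y:[46/3,24] z:[33,36] -> miss, prune

order=[0, 2, 11, 8, 14, 4, 10]  |boxes|=7  |leaves|=1  hit=P12

== RESULT ==
7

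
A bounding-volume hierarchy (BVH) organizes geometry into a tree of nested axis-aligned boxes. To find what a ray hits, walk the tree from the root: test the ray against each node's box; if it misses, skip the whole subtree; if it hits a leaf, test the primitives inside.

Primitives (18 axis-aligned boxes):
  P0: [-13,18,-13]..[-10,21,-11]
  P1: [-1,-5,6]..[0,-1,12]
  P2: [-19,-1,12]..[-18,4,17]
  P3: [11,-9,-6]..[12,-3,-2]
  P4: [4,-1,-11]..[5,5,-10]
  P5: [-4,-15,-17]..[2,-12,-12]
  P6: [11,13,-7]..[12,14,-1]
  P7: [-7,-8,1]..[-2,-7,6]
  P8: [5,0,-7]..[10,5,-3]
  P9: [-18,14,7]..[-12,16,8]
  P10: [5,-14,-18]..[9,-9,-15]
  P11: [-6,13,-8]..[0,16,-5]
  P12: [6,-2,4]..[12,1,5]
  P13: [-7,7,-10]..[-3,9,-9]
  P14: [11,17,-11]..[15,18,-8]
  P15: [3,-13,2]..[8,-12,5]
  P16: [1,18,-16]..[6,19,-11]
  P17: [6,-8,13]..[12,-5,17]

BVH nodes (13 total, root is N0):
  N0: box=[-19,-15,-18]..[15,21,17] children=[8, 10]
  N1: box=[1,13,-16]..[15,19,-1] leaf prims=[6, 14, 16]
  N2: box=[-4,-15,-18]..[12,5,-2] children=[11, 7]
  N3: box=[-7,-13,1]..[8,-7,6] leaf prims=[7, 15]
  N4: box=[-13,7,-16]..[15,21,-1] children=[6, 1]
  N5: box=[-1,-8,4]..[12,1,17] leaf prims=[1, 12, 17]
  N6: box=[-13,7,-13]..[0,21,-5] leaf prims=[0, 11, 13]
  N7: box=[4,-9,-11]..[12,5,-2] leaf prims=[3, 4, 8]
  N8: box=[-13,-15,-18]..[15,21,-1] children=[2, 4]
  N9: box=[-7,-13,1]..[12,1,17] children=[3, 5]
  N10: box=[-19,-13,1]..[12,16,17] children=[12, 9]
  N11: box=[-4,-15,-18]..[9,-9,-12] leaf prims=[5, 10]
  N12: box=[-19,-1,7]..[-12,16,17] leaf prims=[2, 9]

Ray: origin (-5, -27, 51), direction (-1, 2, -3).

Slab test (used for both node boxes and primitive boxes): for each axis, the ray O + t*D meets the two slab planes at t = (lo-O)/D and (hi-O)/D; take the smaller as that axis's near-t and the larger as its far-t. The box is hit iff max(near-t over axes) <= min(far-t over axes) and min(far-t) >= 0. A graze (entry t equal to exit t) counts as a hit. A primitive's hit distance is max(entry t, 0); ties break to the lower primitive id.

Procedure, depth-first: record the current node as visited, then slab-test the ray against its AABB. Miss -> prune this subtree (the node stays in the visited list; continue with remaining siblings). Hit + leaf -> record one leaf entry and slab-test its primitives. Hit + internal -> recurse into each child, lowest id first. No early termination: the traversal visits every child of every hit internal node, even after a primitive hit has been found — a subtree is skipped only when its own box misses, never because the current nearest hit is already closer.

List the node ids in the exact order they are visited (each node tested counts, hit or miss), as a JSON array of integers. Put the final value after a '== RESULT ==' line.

Traverse from the root:
N0 x:[-20,14] y:[6,24] z:[34/3,23] -> hit [34/3,14], descend [8, 10]
  N8 x:[-20,8] y:[6,24] z:[52/3,23] -> miss, prune
  N10 x:[-17,14] y:[7,43/2] z:[34/3,50/3] -> hit [34/3,14], descend [9, 12]
    N9 x:[-17,2] y:[7,14] z:[34/3,50/3] -> miss, prune
    N12 x:[7,14] y:[13,43/2] z:[34/3,44/3] -> hit [13,14] leaf, test {P2@t=13, P9(miss)}

order=[0, 8, 10, 9, 12]  |boxes|=5  |leaves|=1  hit=P2

== RESULT ==
[0, 8, 10, 9, 12]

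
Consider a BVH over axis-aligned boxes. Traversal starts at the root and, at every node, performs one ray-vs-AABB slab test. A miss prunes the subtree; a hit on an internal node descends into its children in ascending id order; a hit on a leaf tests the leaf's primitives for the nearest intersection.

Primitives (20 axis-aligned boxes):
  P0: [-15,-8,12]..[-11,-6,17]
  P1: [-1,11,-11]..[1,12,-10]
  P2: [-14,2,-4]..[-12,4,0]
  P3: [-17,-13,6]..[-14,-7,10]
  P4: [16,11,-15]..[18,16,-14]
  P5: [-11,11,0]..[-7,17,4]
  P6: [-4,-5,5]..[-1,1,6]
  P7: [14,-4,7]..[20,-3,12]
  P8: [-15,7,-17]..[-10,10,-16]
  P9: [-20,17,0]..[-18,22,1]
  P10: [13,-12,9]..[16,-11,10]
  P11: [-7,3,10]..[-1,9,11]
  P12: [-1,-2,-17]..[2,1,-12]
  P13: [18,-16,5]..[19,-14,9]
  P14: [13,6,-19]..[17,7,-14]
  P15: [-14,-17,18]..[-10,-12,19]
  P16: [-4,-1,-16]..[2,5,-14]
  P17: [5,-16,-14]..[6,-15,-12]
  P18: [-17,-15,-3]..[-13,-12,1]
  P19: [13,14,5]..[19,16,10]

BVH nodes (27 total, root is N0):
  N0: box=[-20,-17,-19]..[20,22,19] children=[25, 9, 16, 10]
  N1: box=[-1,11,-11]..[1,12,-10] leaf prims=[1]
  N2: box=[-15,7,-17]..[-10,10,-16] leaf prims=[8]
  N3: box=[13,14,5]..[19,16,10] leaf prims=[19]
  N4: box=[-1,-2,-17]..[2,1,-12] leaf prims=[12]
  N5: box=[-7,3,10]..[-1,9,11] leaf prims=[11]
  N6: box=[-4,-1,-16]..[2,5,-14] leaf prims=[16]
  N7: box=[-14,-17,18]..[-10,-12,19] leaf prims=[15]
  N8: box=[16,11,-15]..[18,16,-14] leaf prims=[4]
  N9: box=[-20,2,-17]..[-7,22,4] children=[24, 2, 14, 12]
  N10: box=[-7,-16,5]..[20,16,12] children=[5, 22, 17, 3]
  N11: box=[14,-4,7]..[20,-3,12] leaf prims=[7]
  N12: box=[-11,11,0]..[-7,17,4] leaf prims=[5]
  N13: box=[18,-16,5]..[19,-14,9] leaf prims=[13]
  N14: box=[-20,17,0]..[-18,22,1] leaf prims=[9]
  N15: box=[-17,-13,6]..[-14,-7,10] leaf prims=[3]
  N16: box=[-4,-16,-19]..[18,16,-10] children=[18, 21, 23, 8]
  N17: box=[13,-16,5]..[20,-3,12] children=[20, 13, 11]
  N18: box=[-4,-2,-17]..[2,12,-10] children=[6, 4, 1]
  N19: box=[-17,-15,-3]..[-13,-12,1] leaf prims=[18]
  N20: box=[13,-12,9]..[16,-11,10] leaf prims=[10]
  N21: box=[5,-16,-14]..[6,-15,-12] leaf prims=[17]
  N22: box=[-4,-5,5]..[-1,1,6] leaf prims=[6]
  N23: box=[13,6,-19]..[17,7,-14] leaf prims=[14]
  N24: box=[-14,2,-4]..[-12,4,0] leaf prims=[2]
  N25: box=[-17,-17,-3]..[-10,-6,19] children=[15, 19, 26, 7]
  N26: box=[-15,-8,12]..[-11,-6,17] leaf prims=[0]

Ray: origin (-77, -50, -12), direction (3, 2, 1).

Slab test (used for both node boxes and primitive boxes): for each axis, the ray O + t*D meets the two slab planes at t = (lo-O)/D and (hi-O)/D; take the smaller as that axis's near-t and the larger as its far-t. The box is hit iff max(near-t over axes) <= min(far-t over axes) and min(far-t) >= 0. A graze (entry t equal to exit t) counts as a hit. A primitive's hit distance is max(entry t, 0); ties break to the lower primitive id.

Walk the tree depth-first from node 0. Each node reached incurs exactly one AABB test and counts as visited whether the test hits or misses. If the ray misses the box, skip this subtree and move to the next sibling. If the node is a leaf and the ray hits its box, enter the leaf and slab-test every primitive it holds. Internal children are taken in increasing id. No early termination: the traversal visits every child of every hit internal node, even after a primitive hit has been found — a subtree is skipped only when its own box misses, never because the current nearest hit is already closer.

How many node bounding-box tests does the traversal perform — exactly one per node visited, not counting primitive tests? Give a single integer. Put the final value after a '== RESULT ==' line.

Walk:
N0 x:[19,97/3] y:[33/2,36] z:[-7,31] -> hit [19,31], descend [9, 10, 16, 25]
  N9 x:[19,70/3] y:[26,36] z:[-5,16] -> miss, prune
  N10 x:[70/3,97/3] y:[17,33] z:[17,24] -> hit [70/3,24], descend [3, 5, 17, 22]
    N3 x:[30,32] y:[32,33] z:[17,22] -> miss, prune
    N5 x:[70/3,76/3] y:[53/2,59/2] z:[22,23] -> miss, prune
    N17 x:[30,97/3] y:[17,47/2] z:[17,24] -> miss, prune
    N22 x:[73/3,76/3] y:[45/2,51/2] z:[17,18] -> miss, prune
  N16 x:[73/3,95/3] y:[17,33] z:[-7,2] -> miss, prune
  N25 x:[20,67/3] y:[33/2,22] z:[9,31] -> hit [20,22], descend [7, 15, 19, 26]
    N7 x:[21,67/3] y:[33/2,19] z:[30,31] -> miss, prune
    N15 x:[20,21] y:[37/2,43/2] z:[18,22] -> hit [20,21] leaf, test {P3@t=20}
    N19 x:[20,64/3] y:[35/2,19] z:[9,13] -> miss, prune
    N26 x:[62/3,22] y:[21,22] z:[24,29] -> miss, prune

Visited [0, 9, 10, 3, 5, 17, 22, 16, 25, 7, 15, 19, 26]. Tests: 13 box, 1 leaf. Nearest: P3.

== RESULT ==
13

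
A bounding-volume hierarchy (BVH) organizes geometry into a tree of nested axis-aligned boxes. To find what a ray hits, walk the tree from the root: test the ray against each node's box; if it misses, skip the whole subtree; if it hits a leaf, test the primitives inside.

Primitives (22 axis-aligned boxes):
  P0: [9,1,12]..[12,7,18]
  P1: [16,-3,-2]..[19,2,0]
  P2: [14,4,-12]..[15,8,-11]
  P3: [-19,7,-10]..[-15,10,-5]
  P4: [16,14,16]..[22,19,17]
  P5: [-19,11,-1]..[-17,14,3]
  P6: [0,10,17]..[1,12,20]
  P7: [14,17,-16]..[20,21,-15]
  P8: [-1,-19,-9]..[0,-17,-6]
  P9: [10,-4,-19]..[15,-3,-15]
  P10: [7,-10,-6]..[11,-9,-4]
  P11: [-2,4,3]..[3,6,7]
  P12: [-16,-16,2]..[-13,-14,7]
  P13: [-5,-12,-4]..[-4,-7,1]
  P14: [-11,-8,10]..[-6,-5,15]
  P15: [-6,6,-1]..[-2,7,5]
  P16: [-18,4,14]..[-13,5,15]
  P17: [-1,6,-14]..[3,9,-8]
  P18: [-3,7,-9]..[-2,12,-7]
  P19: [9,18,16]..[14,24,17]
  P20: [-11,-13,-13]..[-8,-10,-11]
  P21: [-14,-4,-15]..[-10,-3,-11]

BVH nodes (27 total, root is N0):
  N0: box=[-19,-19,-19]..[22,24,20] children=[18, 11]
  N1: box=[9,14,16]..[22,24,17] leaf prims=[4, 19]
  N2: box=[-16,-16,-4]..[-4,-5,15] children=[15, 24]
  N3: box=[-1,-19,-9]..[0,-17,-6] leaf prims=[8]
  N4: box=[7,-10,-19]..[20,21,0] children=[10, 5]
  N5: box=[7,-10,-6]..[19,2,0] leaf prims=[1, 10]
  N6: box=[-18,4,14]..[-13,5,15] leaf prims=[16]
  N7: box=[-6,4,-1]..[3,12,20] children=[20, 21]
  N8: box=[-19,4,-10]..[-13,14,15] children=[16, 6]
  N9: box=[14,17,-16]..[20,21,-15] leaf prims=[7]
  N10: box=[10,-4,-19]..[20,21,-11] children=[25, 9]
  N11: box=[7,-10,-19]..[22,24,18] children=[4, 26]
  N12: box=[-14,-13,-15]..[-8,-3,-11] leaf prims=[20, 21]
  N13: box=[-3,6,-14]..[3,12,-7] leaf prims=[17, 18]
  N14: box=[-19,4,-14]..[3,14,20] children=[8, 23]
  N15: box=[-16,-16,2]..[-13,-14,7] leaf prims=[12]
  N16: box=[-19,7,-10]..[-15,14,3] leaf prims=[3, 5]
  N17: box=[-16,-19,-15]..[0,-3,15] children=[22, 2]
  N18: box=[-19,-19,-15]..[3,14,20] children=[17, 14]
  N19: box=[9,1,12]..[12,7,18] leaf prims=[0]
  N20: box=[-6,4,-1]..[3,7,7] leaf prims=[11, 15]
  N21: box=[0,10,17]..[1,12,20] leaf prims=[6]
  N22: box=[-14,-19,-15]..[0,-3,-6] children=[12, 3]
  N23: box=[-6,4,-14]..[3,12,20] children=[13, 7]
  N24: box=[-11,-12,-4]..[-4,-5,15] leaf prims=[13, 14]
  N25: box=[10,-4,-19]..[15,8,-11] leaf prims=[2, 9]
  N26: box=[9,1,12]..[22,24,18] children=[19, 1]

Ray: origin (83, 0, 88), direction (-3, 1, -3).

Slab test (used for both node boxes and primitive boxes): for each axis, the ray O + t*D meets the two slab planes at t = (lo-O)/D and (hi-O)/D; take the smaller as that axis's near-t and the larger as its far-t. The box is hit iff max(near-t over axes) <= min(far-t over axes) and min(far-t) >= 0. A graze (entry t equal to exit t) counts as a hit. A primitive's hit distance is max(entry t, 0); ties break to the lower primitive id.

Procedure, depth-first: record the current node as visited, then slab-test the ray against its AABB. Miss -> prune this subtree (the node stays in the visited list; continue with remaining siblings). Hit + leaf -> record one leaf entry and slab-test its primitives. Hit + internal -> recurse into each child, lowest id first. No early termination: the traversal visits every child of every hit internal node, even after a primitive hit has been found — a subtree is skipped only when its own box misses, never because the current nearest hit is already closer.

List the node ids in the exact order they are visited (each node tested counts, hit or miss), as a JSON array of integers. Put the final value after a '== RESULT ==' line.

Traverse from the root:
N0 x:[61/3,34] y:[-19,24] z:[68/3,107/3] -> hit [68/3,24], descend [11, 18]
  N11 x:[61/3,76/3] y:[-10,24] z:[70/3,107/3] -> hit [70/3,24], descend [4, 26]
    N4 x:[21,76/3] y:[-10,21] z:[88/3,107/3] -> miss, prune
    N26 x:[61/3,74/3] y:[1,24] z:[70/3,76/3] -> hit [70/3,24], descend [1, 19]
      N1 x:[61/3,74/3] y:[14,24] z:[71/3,24] -> hit [71/3,24] leaf, test {P4(miss), P19@t=71/3}
      N19 x:[71/3,74/3] y:[1,7] z:[70/3,76/3] -> miss, prune
  N18 x:[80/3,34] y:[-19,14] z:[68/3,103/3] -> miss, prune

order=[0, 11, 4, 26, 1, 19, 18]  |boxes|=7  |leaves|=1  hit=P19

== RESULT ==
[0, 11, 4, 26, 1, 19, 18]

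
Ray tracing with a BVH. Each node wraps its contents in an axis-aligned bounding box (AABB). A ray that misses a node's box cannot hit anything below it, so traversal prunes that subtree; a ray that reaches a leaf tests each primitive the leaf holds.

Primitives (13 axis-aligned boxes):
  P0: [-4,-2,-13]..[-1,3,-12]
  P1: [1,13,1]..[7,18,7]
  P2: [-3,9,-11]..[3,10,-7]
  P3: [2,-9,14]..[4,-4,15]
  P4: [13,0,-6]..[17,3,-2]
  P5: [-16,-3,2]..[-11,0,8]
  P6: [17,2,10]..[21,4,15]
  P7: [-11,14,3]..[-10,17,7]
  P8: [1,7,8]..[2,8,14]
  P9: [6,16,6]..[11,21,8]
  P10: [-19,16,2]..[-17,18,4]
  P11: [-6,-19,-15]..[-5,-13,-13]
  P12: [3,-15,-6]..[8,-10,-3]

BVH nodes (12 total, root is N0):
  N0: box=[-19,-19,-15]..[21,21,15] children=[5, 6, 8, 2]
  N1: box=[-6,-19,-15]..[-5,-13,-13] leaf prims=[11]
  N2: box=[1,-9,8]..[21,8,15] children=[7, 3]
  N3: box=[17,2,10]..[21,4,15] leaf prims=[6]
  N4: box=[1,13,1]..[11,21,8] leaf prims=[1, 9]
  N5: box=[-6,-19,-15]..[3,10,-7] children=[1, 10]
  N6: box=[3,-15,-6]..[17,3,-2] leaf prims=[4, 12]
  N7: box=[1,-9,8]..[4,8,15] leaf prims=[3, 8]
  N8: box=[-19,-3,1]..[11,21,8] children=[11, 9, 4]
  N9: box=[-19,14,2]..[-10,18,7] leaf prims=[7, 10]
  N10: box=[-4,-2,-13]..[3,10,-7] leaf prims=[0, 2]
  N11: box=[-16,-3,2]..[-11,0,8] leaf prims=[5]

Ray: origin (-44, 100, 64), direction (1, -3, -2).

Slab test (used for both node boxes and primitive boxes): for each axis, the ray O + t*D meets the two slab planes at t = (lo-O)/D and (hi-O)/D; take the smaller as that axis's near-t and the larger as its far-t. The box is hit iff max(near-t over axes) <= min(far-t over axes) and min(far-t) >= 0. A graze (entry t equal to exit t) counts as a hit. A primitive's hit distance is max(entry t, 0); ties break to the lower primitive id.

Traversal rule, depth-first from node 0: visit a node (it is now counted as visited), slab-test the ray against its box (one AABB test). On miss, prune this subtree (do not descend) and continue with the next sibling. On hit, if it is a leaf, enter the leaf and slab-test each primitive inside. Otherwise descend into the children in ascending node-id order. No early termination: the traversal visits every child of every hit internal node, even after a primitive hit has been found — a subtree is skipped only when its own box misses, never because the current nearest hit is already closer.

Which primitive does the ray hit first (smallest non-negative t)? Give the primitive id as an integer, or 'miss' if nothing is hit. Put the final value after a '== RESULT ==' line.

Traverse from the root:
N0 x:[25,65] y:[79/3,119/3] z:[49/2,79/2] -> hit [79/3,79/2], descend [2, 5, 6, 8]
  N2 x:[45,65] y:[92/3,109/3] z:[49/2,28] -> miss, prune
  N5 x:[38,47] y:[30,119/3] z:[71/2,79/2] -> hit [38,79/2], descend [1, 10]
    N1 x:[38,39] y:[113/3,119/3] z:[77/2,79/2] -> hit [77/2,39] leaf, test {P11@t=77/2}
    N10 x:[40,47] y:[30,34] z:[71/2,77/2] -> miss, prune
  N6 x:[47,61] y:[97/3,115/3] z:[33,35] -> miss, prune
  N8 x:[25,55] y:[79/3,103/3] z:[28,63/2] -> hit [28,63/2], descend [4, 9, 11]
    N4 x:[45,55] y:[79/3,29] z:[28,63/2] -> miss, prune
    N9 x:[25,34] y:[82/3,86/3] z:[57/2,31] -> hit [57/2,86/3] leaf, test {P7(miss), P10(miss)}
    N11 x:[28,33] y:[100/3,103/3] z:[28,31] -> miss, prune

Summary -> nodes [0, 2, 5, 1, 10, 6, 8, 4, 9, 11]; box-tests=10; leaf-entries=2; first=P11

== RESULT ==
11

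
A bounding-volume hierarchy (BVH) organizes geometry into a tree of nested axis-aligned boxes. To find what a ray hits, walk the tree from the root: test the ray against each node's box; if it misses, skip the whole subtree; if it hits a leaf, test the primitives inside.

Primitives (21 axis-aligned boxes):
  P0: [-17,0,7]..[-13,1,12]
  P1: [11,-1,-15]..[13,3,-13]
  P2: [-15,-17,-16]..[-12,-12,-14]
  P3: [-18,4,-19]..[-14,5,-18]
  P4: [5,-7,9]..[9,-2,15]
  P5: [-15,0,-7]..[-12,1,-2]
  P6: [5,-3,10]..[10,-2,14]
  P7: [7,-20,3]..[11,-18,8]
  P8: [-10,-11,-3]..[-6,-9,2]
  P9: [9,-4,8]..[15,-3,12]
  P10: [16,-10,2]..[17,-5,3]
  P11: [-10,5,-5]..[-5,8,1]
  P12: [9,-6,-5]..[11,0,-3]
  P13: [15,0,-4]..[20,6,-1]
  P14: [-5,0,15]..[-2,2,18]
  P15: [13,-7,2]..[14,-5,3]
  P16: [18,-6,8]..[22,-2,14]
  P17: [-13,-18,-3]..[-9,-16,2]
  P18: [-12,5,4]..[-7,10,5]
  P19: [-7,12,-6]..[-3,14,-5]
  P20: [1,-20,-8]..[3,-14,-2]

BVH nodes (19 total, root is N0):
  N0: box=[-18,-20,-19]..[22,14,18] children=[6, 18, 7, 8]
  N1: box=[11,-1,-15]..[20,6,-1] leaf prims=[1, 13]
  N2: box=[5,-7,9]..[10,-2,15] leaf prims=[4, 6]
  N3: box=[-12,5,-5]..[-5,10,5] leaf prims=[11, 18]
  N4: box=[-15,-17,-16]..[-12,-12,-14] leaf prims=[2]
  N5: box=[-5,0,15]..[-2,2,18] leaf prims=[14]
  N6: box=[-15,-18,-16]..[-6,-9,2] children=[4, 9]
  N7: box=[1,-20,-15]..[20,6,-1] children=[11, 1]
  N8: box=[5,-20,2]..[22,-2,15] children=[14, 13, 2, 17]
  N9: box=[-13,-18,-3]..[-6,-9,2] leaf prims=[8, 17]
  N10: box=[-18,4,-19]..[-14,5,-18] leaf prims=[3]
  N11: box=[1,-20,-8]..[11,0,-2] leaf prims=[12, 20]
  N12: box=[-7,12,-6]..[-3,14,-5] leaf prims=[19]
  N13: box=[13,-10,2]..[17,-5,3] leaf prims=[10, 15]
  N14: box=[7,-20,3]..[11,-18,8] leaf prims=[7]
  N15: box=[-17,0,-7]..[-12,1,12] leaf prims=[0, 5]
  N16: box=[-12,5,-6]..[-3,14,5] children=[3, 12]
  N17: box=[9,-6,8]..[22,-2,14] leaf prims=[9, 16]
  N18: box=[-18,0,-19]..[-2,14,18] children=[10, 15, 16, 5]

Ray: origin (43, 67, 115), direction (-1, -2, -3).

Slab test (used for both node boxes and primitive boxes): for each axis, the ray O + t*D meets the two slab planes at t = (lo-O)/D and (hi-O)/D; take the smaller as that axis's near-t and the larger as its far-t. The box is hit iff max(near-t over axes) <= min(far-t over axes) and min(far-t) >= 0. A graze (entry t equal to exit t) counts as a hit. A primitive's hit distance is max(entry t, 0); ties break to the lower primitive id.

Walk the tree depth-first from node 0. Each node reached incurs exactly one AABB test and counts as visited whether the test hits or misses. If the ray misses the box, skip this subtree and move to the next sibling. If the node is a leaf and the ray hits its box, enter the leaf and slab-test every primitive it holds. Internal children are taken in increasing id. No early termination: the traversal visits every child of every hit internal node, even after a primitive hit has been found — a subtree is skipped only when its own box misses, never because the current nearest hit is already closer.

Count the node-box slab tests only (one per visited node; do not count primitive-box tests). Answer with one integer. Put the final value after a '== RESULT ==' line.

Walk:
N0 x:[21,61] y:[53/2,87/2] z:[97/3,134/3] -> hit [97/3,87/2], descend [6, 7, 8, 18]
  N6 x:[49,58] y:[38,85/2] z:[113/3,131/3] -> miss, prune
  N7 x:[23,42] y:[61/2,87/2] z:[116/3,130/3] -> hit [116/3,42], descend [1, 11]
    N1 x:[23,32] y:[61/2,34] z:[116/3,130/3] -> miss, prune
    N11 x:[32,42] y:[67/2,87/2] z:[39,41] -> hit [39,41] leaf, test {P12(miss), P20@t=81/2}
  N8 x:[21,38] y:[69/2,87/2] z:[100/3,113/3] -> hit [69/2,113/3], descend [2, 13, 14, 17]
    N2 x:[33,38] y:[69/2,37] z:[100/3,106/3] -> hit [69/2,106/3] leaf, test {P4@t=69/2, P6@t=69/2}
    N13 x:[26,30] y:[36,77/2] z:[112/3,113/3] -> miss, prune
    N14 x:[32,36] y:[85/2,87/2] z:[107/3,112/3] -> miss, prune
    N17 x:[21,34] y:[69/2,73/2] z:[101/3,107/3] -> miss, prune
  N18 x:[45,61] y:[53/2,67/2] z:[97/3,134/3] -> miss, prune

Visited [0, 6, 7, 1, 11, 8, 2, 13, 14, 17, 18]. Tests: 11 box, 2 leaf. Nearest: P4.

== RESULT ==
11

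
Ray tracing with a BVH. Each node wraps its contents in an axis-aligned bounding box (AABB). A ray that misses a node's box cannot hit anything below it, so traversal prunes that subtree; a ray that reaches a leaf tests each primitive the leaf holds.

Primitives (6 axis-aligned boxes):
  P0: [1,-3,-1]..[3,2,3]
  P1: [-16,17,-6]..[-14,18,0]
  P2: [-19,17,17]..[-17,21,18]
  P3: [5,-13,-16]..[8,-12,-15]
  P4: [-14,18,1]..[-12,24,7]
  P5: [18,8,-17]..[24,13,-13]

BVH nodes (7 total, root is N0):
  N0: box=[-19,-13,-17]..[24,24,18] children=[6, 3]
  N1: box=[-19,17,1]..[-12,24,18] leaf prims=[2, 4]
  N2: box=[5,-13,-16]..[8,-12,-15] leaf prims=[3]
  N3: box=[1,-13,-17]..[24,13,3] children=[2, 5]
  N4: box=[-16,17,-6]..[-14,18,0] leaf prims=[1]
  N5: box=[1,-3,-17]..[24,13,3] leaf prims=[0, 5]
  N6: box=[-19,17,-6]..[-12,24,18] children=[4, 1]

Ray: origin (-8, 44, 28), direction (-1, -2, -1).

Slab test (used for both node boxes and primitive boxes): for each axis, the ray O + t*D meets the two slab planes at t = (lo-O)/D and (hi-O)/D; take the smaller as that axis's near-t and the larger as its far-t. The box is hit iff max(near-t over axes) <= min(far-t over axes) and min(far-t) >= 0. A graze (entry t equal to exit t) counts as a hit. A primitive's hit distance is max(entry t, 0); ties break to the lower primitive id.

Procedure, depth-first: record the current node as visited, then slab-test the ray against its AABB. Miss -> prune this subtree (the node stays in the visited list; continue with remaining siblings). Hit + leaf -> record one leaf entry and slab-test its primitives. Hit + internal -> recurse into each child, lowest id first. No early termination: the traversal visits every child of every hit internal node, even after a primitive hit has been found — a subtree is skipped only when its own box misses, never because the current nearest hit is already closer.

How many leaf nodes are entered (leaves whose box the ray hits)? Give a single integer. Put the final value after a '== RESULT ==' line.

Traverse from the root:
N0 x:[-32,11] y:[10,57/2] z:[10,45] -> hit [10,11], descend [3, 6]
  N3 x:[-32,-9] y:[31/2,57/2] z:[25,45] -> miss, prune
  N6 x:[4,11] y:[10,27/2] z:[10,34] -> hit [10,11], descend [1, 4]
    N1 x:[4,11] y:[10,27/2] z:[10,27] -> hit [10,11] leaf, test {P2(miss), P4(miss)}
    N4 x:[6,8] y:[13,27/2] z:[28,34] -> miss, prune

order=[0, 3, 6, 1, 4]  |boxes|=5  |leaves|=1  hit=miss

== RESULT ==
1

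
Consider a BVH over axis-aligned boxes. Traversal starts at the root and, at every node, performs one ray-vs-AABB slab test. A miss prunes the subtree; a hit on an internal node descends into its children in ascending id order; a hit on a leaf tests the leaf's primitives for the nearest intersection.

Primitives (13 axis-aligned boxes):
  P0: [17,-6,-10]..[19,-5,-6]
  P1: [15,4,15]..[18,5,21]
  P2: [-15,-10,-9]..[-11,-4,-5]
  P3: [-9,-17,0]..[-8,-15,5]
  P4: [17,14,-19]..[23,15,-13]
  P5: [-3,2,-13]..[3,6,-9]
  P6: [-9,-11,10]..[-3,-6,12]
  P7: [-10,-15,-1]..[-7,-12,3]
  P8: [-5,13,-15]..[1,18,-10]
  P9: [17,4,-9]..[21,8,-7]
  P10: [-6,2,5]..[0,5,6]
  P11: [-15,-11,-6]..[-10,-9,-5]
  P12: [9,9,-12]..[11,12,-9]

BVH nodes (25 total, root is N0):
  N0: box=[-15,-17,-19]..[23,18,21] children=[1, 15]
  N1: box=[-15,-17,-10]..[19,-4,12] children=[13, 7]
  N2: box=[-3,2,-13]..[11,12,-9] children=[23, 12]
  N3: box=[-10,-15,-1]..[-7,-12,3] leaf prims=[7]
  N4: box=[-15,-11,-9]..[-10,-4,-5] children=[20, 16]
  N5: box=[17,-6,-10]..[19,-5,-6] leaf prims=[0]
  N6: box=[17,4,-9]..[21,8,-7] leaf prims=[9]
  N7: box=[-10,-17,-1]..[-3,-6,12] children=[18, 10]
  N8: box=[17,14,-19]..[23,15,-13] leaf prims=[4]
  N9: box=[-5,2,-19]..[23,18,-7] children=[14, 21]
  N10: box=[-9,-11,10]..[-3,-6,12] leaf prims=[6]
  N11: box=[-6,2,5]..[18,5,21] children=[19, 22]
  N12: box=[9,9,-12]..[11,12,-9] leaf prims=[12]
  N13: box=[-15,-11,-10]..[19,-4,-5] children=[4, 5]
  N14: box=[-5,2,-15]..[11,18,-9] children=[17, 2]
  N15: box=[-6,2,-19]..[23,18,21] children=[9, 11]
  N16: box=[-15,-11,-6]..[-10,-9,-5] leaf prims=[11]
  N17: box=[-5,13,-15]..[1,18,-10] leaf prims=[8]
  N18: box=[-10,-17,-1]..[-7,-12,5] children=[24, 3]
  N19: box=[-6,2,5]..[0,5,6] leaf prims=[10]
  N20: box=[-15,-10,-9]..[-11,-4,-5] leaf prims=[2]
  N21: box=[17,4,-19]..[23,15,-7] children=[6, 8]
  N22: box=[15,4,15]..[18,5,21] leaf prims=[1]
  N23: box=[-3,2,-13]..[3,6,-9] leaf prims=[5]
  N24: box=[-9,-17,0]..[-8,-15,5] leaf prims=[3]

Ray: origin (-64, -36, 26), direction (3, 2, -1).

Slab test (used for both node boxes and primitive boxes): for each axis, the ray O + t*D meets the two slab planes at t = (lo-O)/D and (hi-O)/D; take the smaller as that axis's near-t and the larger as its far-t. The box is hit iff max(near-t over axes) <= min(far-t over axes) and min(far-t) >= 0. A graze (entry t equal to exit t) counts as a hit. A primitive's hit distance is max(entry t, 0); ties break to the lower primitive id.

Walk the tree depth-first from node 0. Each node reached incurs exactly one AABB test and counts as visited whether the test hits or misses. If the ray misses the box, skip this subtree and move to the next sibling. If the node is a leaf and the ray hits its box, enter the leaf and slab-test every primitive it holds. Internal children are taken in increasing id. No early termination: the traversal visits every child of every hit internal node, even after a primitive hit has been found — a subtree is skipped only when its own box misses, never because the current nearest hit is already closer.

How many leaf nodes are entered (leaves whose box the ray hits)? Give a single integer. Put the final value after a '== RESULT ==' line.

Traverse from the root:
N0 x:[49/3,29] y:[19/2,27] z:[5,45] -> hit [49/3,27], descend [1, 15]
  N1 x:[49/3,83/3] y:[19/2,16] z:[14,36] -> miss, prune
  N15 x:[58/3,29] y:[19,27] z:[5,45] -> hit [58/3,27], descend [9, 11]
    N9 x:[59/3,29] y:[19,27] z:[33,45] -> miss, prune
    N11 x:[58/3,82/3] y:[19,41/2] z:[5,21] -> hit [58/3,41/2], descend [19, 22]
      N19 x:[58/3,64/3] y:[19,41/2] z:[20,21] -> hit [20,41/2] leaf, test {P10@t=20}
      N22 x:[79/3,82/3] y:[20,41/2] z:[5,11] -> miss, prune

7 AABB tests over nodes [0, 1, 15, 9, 11, 19, 22]; 1 leaf entered; closest P10.

== RESULT ==
1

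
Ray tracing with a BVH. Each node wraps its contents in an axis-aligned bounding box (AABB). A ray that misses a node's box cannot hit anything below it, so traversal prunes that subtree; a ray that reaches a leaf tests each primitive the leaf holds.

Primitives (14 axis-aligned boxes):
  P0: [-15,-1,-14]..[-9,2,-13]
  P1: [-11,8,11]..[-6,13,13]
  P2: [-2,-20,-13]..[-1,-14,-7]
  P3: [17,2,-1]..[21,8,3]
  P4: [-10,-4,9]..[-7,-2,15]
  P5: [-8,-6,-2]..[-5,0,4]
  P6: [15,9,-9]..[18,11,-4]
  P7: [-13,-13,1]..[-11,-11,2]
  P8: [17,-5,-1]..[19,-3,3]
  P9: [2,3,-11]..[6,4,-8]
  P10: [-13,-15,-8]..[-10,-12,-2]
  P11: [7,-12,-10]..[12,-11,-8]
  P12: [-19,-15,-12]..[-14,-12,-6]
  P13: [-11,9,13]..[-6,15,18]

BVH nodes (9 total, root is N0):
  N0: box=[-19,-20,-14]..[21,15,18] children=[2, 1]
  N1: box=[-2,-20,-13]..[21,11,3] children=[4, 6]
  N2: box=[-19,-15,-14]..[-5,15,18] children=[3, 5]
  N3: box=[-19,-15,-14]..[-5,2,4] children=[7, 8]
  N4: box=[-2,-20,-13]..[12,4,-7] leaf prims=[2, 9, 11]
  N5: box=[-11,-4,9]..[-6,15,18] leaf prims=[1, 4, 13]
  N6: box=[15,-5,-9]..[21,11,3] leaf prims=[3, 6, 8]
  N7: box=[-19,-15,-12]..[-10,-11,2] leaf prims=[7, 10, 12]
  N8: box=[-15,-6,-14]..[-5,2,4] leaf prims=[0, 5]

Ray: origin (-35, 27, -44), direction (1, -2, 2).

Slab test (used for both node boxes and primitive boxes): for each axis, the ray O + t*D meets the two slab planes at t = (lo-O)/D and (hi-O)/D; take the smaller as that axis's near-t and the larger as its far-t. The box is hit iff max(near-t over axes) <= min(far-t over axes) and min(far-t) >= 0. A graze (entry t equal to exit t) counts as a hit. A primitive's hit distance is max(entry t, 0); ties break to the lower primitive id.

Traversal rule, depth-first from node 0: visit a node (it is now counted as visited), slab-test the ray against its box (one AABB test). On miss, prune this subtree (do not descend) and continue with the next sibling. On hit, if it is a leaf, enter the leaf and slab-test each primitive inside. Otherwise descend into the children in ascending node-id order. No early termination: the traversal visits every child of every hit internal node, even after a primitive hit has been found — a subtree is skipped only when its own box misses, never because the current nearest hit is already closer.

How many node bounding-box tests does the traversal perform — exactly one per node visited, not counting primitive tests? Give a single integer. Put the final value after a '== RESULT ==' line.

Traverse from the root:
N0 x:[16,56] y:[6,47/2] z:[15,31] -> hit [16,47/2], descend [1, 2]
  N1 x:[33,56] y:[8,47/2] z:[31/2,47/2] -> miss, prune
  N2 x:[16,30] y:[6,21] z:[15,31] -> hit [16,21], descend [3, 5]
    N3 x:[16,30] y:[25/2,21] z:[15,24] -> hit [16,21], descend [7, 8]
      N7 x:[16,25] y:[19,21] z:[16,23] -> hit [19,21] leaf, test {P7(miss), P10(miss), P12(miss)}
      N8 x:[20,30] y:[25/2,33/2] z:[15,24] -> miss, prune
    N5 x:[24,29] y:[6,31/2] z:[53/2,31] -> miss, prune

order=[0, 1, 2, 3, 7, 8, 5]  |boxes|=7  |leaves|=1  hit=miss

== RESULT ==
7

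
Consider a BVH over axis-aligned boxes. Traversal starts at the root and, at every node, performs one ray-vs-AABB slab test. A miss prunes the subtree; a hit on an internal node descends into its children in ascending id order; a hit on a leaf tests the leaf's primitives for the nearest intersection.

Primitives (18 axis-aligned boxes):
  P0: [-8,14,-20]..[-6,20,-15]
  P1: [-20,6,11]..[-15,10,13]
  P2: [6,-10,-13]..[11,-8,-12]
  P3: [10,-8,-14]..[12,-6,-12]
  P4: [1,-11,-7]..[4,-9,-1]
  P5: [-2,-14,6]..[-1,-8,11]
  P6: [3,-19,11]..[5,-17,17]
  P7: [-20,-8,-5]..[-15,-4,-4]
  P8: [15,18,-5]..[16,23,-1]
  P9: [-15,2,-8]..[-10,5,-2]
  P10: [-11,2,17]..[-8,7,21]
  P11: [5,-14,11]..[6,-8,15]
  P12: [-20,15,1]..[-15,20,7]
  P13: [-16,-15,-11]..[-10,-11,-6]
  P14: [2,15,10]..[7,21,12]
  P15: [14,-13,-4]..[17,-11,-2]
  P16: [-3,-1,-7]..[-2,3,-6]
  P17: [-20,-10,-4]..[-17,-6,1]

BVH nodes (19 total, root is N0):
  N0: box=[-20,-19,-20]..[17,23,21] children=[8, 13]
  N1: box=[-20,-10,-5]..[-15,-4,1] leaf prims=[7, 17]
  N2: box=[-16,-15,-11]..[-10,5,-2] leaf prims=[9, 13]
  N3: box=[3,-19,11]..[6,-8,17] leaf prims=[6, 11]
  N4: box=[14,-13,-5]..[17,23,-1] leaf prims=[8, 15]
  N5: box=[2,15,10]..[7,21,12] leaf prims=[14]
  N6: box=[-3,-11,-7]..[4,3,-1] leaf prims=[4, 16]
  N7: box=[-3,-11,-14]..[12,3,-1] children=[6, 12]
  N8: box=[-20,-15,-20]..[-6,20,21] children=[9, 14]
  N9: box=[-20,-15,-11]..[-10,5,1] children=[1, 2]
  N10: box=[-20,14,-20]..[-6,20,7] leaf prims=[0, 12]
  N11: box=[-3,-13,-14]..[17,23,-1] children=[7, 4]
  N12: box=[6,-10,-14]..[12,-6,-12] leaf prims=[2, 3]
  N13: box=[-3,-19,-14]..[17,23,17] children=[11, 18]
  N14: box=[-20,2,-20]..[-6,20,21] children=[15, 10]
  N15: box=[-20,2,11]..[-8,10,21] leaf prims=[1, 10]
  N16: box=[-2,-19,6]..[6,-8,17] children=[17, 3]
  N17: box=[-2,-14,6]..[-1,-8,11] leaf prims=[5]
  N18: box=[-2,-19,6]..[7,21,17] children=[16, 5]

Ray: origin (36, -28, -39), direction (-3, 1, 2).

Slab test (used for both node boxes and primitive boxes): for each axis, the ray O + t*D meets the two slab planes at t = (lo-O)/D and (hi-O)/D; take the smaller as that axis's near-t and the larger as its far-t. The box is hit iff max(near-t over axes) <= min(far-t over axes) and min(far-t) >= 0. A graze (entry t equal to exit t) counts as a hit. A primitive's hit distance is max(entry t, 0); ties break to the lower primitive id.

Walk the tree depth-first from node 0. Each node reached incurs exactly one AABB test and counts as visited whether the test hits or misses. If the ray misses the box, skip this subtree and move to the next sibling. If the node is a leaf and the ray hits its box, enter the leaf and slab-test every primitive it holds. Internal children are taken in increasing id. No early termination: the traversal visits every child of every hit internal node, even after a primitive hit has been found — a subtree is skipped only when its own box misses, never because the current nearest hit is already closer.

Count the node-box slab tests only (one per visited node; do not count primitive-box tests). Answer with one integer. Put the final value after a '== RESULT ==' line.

Walk:
N0 x:[19/3,56/3] y:[9,51] z:[19/2,30] -> hit [19/2,56/3], descend [8, 13]
  N8 x:[14,56/3] y:[13,48] z:[19/2,30] -> hit [14,56/3], descend [9, 14]
    N9 x:[46/3,56/3] y:[13,33] z:[14,20] -> hit [46/3,56/3], descend [1, 2]
      N1 x:[17,56/3] y:[18,24] z:[17,20] -> hit [18,56/3] leaf, test {P7(miss), P17@t=18}
      N2 x:[46/3,52/3] y:[13,33] z:[14,37/2] -> hit [46/3,52/3] leaf, test {P9(miss), P13@t=46/3}
    N14 x:[14,56/3] y:[30,48] z:[19/2,30] -> miss, prune
  N13 x:[19/3,13] y:[9,51] z:[25/2,28] -> hit [25/2,13], descend [11, 18]
    N11 x:[19/3,13] y:[15,51] z:[25/2,19] -> miss, prune
    N18 x:[29/3,38/3] y:[9,49] z:[45/2,28] -> miss, prune

9 AABB tests over nodes [0, 8, 9, 1, 2, 14, 13, 11, 18]; 2 leaves entered; closest P13.

== RESULT ==
9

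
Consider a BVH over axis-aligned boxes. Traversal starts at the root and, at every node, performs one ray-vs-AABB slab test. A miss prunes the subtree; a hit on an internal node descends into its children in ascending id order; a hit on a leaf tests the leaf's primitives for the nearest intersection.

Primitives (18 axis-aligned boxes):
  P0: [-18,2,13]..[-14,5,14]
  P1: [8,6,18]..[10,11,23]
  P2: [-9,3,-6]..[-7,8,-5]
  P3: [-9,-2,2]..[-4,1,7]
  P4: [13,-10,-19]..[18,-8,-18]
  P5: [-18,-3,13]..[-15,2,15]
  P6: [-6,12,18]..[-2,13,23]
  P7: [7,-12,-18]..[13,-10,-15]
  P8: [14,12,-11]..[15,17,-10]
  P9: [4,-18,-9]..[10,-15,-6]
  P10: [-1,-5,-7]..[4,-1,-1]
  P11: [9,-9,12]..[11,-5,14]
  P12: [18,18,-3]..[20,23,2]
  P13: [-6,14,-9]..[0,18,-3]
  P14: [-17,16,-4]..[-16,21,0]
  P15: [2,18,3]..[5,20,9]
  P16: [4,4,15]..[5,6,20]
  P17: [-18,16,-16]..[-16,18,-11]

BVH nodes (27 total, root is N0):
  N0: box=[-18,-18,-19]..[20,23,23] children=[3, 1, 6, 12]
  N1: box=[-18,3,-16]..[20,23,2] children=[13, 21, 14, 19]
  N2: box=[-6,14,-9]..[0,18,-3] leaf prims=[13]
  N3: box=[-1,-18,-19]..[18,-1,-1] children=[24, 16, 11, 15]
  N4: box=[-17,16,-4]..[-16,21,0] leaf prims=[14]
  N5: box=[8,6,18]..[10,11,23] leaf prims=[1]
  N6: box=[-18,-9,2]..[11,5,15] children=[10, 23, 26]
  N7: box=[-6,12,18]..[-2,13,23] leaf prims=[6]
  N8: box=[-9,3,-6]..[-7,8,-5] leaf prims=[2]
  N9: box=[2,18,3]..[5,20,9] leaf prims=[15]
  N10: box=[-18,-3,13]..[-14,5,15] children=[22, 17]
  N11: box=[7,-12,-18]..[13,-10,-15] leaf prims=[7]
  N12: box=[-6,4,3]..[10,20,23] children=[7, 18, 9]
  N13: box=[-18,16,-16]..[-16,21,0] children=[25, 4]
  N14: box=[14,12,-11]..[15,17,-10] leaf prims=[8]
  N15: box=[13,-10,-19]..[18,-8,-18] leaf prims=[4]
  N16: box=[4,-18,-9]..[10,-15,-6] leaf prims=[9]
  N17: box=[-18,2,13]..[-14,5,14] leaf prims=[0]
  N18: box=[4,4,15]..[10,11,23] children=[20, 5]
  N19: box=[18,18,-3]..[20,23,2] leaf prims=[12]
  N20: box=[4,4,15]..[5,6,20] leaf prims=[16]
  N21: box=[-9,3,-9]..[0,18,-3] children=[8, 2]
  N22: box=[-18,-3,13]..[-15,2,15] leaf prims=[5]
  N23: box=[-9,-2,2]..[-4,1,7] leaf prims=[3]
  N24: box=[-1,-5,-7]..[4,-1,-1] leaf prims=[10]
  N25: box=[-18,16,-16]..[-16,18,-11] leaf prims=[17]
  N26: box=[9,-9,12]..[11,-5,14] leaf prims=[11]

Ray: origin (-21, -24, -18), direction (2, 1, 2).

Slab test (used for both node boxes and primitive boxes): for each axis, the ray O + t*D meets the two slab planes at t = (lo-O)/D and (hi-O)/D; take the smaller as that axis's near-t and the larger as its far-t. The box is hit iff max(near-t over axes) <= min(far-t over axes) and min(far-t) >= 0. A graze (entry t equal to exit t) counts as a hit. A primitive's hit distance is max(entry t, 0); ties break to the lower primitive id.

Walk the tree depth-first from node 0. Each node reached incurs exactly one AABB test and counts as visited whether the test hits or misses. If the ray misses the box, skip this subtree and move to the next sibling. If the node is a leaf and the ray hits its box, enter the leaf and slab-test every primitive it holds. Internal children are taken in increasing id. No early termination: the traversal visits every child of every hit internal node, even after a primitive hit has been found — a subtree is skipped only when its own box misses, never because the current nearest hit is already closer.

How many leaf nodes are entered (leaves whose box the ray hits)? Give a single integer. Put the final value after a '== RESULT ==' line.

Trace the traversal:
N0 x:[3/2,41/2] y:[6,47] z:[-1/2,41/2] -> hit [6,41/2], descend [1, 3, 6, 12]
  N1 x:[3/2,41/2] y:[27,47] z:[1,10] -> miss, prune
  N3 x:[10,39/2] y:[6,23] z:[-1/2,17/2] -> miss, prune
  N6 x:[3/2,16] y:[15,29] z:[10,33/2] -> hit [15,16], descend [10, 23, 26]
    N10 x:[3/2,7/2] y:[21,29] z:[31/2,33/2] -> miss, prune
    N23 x:[6,17/2] y:[22,25] z:[10,25/2] -> miss, prune
    N26 x:[15,16] y:[15,19] z:[15,16] -> hit [15,16] leaf, test {P11@t=15}
  N12 x:[15/2,31/2] y:[28,44] z:[21/2,41/2] -> miss, prune

Summary -> nodes [0, 1, 3, 6, 10, 23, 26, 12]; box-tests=8; leaf-entries=1; first=P11

== RESULT ==
1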